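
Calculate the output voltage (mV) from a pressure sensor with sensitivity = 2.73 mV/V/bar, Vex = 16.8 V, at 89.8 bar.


Output = sensitivity * Vex * P.
Vout = 2.73 * 16.8 * 89.8
Vout = 45.864 * 89.8
Vout = 4118.59 mV

4118.59 mV


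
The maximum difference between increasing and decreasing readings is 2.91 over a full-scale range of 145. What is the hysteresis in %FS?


Hysteresis = (max difference / full scale) * 100%.
H = (2.91 / 145) * 100
H = 2.007 %FS

2.007 %FS


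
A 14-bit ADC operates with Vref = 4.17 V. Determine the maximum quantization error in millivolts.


The maximum quantization error is +/- LSB/2.
LSB = Vref / 2^n = 4.17 / 16384 = 0.00025452 V
Max error = LSB / 2 = 0.00025452 / 2 = 0.00012726 V
Max error = 0.1273 mV

0.1273 mV


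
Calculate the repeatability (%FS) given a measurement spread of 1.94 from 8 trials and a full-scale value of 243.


Repeatability = (spread / full scale) * 100%.
R = (1.94 / 243) * 100
R = 0.798 %FS

0.798 %FS


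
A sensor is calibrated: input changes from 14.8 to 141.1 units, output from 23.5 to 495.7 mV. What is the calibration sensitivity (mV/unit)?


Sensitivity = (y2 - y1) / (x2 - x1).
S = (495.7 - 23.5) / (141.1 - 14.8)
S = 472.2 / 126.3
S = 3.7387 mV/unit

3.7387 mV/unit


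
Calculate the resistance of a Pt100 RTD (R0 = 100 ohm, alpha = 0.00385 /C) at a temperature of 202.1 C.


The RTD equation: Rt = R0 * (1 + alpha * T).
Rt = 100 * (1 + 0.00385 * 202.1)
Rt = 100 * (1 + 0.778085)
Rt = 100 * 1.778085
Rt = 177.808 ohm

177.808 ohm


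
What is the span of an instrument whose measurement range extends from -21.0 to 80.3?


Span = upper range - lower range.
Span = 80.3 - (-21.0)
Span = 101.3

101.3


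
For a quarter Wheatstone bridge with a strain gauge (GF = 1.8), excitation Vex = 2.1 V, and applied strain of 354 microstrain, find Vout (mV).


Quarter bridge output: Vout = (GF * epsilon * Vex) / 4.
Vout = (1.8 * 354e-6 * 2.1) / 4
Vout = 0.00133812 / 4 V
Vout = 0.00033453 V = 0.3345 mV

0.3345 mV


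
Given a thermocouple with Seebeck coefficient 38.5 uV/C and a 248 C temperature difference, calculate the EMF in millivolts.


The thermocouple output V = sensitivity * dT.
V = 38.5 uV/C * 248 C
V = 9548.0 uV
V = 9.548 mV

9.548 mV


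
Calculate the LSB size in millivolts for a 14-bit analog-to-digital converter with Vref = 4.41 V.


The resolution (LSB) of an ADC is Vref / 2^n.
LSB = 4.41 / 2^14
LSB = 4.41 / 16384
LSB = 0.00026917 V = 0.26916504 mV

0.26916504 mV


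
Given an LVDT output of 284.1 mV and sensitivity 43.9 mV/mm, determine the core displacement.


Displacement = Vout / sensitivity.
d = 284.1 / 43.9
d = 6.472 mm

6.472 mm


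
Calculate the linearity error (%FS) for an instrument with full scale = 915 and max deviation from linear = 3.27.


Linearity error = (max deviation / full scale) * 100%.
Linearity = (3.27 / 915) * 100
Linearity = 0.357 %FS

0.357 %FS


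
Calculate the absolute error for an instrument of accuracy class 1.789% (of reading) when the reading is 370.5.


Absolute error = (accuracy% / 100) * reading.
Error = (1.789 / 100) * 370.5
Error = 0.01789 * 370.5
Error = 6.6282

6.6282


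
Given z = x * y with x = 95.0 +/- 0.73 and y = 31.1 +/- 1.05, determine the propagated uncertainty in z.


For a product z = x*y, the relative uncertainty is:
uz/z = sqrt((ux/x)^2 + (uy/y)^2)
Relative uncertainties: ux/x = 0.73/95.0 = 0.007684
uy/y = 1.05/31.1 = 0.033762
z = 95.0 * 31.1 = 2954.5
uz = 2954.5 * sqrt(0.007684^2 + 0.033762^2) = 102.301

102.301


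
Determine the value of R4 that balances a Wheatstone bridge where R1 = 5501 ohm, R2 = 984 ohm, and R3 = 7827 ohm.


At balance: R1*R4 = R2*R3, so R4 = R2*R3/R1.
R4 = 984 * 7827 / 5501
R4 = 7701768 / 5501
R4 = 1400.07 ohm

1400.07 ohm


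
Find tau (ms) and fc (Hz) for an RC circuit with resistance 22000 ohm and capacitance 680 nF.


Time constant: tau = R * C.
tau = 22000 * 6.80e-07 = 0.01496 s
tau = 14.96 ms
Cutoff frequency: fc = 1 / (2*pi*R*C).
fc = 1 / (2*pi*0.01496) = 10.64 Hz

tau = 14.96 ms, fc = 10.64 Hz


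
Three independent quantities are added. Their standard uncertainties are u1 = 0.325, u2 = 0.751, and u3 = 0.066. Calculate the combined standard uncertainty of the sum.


For a sum of independent quantities, uc = sqrt(u1^2 + u2^2 + u3^2).
uc = sqrt(0.325^2 + 0.751^2 + 0.066^2)
uc = sqrt(0.105625 + 0.564001 + 0.004356)
uc = 0.821

0.821


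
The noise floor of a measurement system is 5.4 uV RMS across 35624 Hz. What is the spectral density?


Noise spectral density = Vrms / sqrt(BW).
NSD = 5.4 / sqrt(35624)
NSD = 5.4 / 188.7432
NSD = 0.0286 uV/sqrt(Hz)

0.0286 uV/sqrt(Hz)


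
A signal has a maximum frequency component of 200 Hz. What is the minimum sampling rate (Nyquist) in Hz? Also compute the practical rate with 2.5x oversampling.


By Nyquist theorem, fs_min = 2 * fmax.
fs_min = 2 * 200 = 400 Hz
Practical rate = 2.5 * fs_min = 2.5 * 400 = 1000 Hz

fs_min = 400 Hz, fs_practical = 1000 Hz


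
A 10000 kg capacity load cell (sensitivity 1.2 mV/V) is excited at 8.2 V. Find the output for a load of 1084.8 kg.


Vout = rated_output * Vex * (load / capacity).
Vout = 1.2 * 8.2 * (1084.8 / 10000)
Vout = 1.2 * 8.2 * 0.10848
Vout = 1.067 mV

1.067 mV


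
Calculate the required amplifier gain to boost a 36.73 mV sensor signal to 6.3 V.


Gain = Vout / Vin (converting to same units).
G = 6.3 V / 36.73 mV
G = 6300.0 mV / 36.73 mV
G = 171.52

171.52


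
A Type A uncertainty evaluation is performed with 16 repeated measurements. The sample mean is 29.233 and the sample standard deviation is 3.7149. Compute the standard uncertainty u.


The standard uncertainty for Type A evaluation is u = s / sqrt(n).
u = 3.7149 / sqrt(16)
u = 3.7149 / 4.0
u = 0.9287

0.9287


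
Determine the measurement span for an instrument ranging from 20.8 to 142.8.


Span = upper range - lower range.
Span = 142.8 - (20.8)
Span = 122.0

122.0


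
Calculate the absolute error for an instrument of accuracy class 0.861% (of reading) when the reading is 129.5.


Absolute error = (accuracy% / 100) * reading.
Error = (0.861 / 100) * 129.5
Error = 0.00861 * 129.5
Error = 1.115

1.115


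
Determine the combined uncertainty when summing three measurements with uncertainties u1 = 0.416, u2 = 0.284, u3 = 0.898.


For a sum of independent quantities, uc = sqrt(u1^2 + u2^2 + u3^2).
uc = sqrt(0.416^2 + 0.284^2 + 0.898^2)
uc = sqrt(0.173056 + 0.080656 + 0.806404)
uc = 1.0296

1.0296


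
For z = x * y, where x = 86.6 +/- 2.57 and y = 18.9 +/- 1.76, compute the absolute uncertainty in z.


For a product z = x*y, the relative uncertainty is:
uz/z = sqrt((ux/x)^2 + (uy/y)^2)
Relative uncertainties: ux/x = 2.57/86.6 = 0.029677
uy/y = 1.76/18.9 = 0.093122
z = 86.6 * 18.9 = 1636.7
uz = 1636.7 * sqrt(0.029677^2 + 0.093122^2) = 159.969

159.969


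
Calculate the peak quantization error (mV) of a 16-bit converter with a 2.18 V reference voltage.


The maximum quantization error is +/- LSB/2.
LSB = Vref / 2^n = 2.18 / 65536 = 3.326e-05 V
Max error = LSB / 2 = 3.326e-05 / 2 = 1.663e-05 V
Max error = 0.0166 mV

0.0166 mV


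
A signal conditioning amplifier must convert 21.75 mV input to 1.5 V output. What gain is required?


Gain = Vout / Vin (converting to same units).
G = 1.5 V / 21.75 mV
G = 1500.0 mV / 21.75 mV
G = 68.97

68.97


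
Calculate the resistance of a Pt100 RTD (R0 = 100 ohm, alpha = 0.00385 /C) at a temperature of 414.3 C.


The RTD equation: Rt = R0 * (1 + alpha * T).
Rt = 100 * (1 + 0.00385 * 414.3)
Rt = 100 * (1 + 1.595055)
Rt = 100 * 2.595055
Rt = 259.506 ohm

259.506 ohm


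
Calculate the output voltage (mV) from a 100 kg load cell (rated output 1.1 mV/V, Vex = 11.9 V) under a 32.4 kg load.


Vout = rated_output * Vex * (load / capacity).
Vout = 1.1 * 11.9 * (32.4 / 100)
Vout = 1.1 * 11.9 * 0.324
Vout = 4.241 mV

4.241 mV


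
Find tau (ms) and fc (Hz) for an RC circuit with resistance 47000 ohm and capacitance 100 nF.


Time constant: tau = R * C.
tau = 47000 * 1.00e-07 = 0.0047 s
tau = 4.7 ms
Cutoff frequency: fc = 1 / (2*pi*R*C).
fc = 1 / (2*pi*0.0047) = 33.86 Hz

tau = 4.7 ms, fc = 33.86 Hz


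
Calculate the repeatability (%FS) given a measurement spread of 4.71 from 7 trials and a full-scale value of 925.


Repeatability = (spread / full scale) * 100%.
R = (4.71 / 925) * 100
R = 0.509 %FS

0.509 %FS


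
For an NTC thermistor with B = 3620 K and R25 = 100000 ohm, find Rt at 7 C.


NTC thermistor equation: Rt = R25 * exp(B * (1/T - 1/T25)).
T in Kelvin: 280.15 K, T25 = 298.15 K
1/T - 1/T25 = 1/280.15 - 1/298.15 = 0.0002155
B * (1/T - 1/T25) = 3620 * 0.0002155 = 0.7801
Rt = 100000 * exp(0.7801) = 218171.1 ohm

218171.1 ohm


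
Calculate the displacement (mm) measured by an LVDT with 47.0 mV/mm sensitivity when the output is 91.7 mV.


Displacement = Vout / sensitivity.
d = 91.7 / 47.0
d = 1.951 mm

1.951 mm


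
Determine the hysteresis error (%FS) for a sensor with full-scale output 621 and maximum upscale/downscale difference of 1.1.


Hysteresis = (max difference / full scale) * 100%.
H = (1.1 / 621) * 100
H = 0.177 %FS

0.177 %FS


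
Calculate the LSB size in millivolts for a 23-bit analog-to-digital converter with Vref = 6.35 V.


The resolution (LSB) of an ADC is Vref / 2^n.
LSB = 6.35 / 2^23
LSB = 6.35 / 8388608
LSB = 7.6e-07 V = 0.00075698 mV

0.00075698 mV


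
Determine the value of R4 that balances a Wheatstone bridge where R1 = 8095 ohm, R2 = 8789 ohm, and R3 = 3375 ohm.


At balance: R1*R4 = R2*R3, so R4 = R2*R3/R1.
R4 = 8789 * 3375 / 8095
R4 = 29662875 / 8095
R4 = 3664.35 ohm

3664.35 ohm


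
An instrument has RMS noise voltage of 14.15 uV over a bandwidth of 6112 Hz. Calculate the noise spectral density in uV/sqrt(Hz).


Noise spectral density = Vrms / sqrt(BW).
NSD = 14.15 / sqrt(6112)
NSD = 14.15 / 78.1793
NSD = 0.181 uV/sqrt(Hz)

0.181 uV/sqrt(Hz)


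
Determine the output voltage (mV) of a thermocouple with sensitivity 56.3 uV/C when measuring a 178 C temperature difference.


The thermocouple output V = sensitivity * dT.
V = 56.3 uV/C * 178 C
V = 10021.4 uV
V = 10.021 mV

10.021 mV


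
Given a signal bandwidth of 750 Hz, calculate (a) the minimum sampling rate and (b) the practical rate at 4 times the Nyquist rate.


By Nyquist theorem, fs_min = 2 * fmax.
fs_min = 2 * 750 = 1500 Hz
Practical rate = 4 * fs_min = 4 * 1500 = 6000 Hz

fs_min = 1500 Hz, fs_practical = 6000 Hz


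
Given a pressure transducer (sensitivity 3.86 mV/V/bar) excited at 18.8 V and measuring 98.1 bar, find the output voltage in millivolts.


Output = sensitivity * Vex * P.
Vout = 3.86 * 18.8 * 98.1
Vout = 72.568 * 98.1
Vout = 7118.92 mV

7118.92 mV


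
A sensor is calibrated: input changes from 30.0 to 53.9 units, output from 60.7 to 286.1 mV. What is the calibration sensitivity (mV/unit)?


Sensitivity = (y2 - y1) / (x2 - x1).
S = (286.1 - 60.7) / (53.9 - 30.0)
S = 225.4 / 23.9
S = 9.431 mV/unit

9.431 mV/unit


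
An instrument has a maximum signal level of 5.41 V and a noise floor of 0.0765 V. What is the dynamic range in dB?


Dynamic range = 20 * log10(Vmax / Vnoise).
DR = 20 * log10(5.41 / 0.0765)
DR = 20 * log10(70.72)
DR = 36.99 dB

36.99 dB


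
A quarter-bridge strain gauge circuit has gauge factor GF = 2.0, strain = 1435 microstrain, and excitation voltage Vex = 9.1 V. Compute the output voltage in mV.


Quarter bridge output: Vout = (GF * epsilon * Vex) / 4.
Vout = (2.0 * 1435e-6 * 9.1) / 4
Vout = 0.026117 / 4 V
Vout = 0.00652925 V = 6.5292 mV

6.5292 mV


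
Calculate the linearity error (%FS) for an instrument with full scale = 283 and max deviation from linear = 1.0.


Linearity error = (max deviation / full scale) * 100%.
Linearity = (1.0 / 283) * 100
Linearity = 0.353 %FS

0.353 %FS


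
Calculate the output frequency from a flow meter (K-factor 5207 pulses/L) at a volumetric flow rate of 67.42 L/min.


Frequency = K * Q / 60 (converting L/min to L/s).
f = 5207 * 67.42 / 60
f = 351055.94 / 60
f = 5850.93 Hz

5850.93 Hz


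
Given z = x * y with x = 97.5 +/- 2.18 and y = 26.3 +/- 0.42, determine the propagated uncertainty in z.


For a product z = x*y, the relative uncertainty is:
uz/z = sqrt((ux/x)^2 + (uy/y)^2)
Relative uncertainties: ux/x = 2.18/97.5 = 0.022359
uy/y = 0.42/26.3 = 0.01597
z = 97.5 * 26.3 = 2564.2
uz = 2564.2 * sqrt(0.022359^2 + 0.01597^2) = 70.456

70.456


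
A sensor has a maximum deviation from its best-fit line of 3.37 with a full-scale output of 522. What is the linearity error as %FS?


Linearity error = (max deviation / full scale) * 100%.
Linearity = (3.37 / 522) * 100
Linearity = 0.646 %FS

0.646 %FS


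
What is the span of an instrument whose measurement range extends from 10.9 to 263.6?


Span = upper range - lower range.
Span = 263.6 - (10.9)
Span = 252.7

252.7


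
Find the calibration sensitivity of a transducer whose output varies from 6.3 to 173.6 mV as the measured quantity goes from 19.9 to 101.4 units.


Sensitivity = (y2 - y1) / (x2 - x1).
S = (173.6 - 6.3) / (101.4 - 19.9)
S = 167.3 / 81.5
S = 2.0528 mV/unit

2.0528 mV/unit


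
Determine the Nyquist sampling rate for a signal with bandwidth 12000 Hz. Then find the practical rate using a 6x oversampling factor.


By Nyquist theorem, fs_min = 2 * fmax.
fs_min = 2 * 12000 = 24000 Hz
Practical rate = 6 * fs_min = 6 * 24000 = 144000 Hz

fs_min = 24000 Hz, fs_practical = 144000 Hz


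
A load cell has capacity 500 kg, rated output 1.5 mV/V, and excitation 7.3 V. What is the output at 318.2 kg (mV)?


Vout = rated_output * Vex * (load / capacity).
Vout = 1.5 * 7.3 * (318.2 / 500)
Vout = 1.5 * 7.3 * 0.6364
Vout = 6.969 mV

6.969 mV


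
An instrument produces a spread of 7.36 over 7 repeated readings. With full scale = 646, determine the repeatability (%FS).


Repeatability = (spread / full scale) * 100%.
R = (7.36 / 646) * 100
R = 1.139 %FS

1.139 %FS


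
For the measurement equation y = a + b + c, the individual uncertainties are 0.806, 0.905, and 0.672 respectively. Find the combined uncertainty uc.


For a sum of independent quantities, uc = sqrt(u1^2 + u2^2 + u3^2).
uc = sqrt(0.806^2 + 0.905^2 + 0.672^2)
uc = sqrt(0.649636 + 0.819025 + 0.451584)
uc = 1.3857

1.3857


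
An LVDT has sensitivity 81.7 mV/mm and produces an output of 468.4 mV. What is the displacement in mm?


Displacement = Vout / sensitivity.
d = 468.4 / 81.7
d = 5.733 mm

5.733 mm


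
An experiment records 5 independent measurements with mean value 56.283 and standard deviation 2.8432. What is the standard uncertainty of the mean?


The standard uncertainty for Type A evaluation is u = s / sqrt(n).
u = 2.8432 / sqrt(5)
u = 2.8432 / 2.2361
u = 1.2715

1.2715


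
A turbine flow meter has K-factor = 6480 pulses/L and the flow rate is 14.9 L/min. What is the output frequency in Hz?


Frequency = K * Q / 60 (converting L/min to L/s).
f = 6480 * 14.9 / 60
f = 96552.0 / 60
f = 1609.2 Hz

1609.2 Hz


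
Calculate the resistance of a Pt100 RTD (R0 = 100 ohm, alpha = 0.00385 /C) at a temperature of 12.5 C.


The RTD equation: Rt = R0 * (1 + alpha * T).
Rt = 100 * (1 + 0.00385 * 12.5)
Rt = 100 * (1 + 0.048125)
Rt = 100 * 1.048125
Rt = 104.812 ohm

104.812 ohm


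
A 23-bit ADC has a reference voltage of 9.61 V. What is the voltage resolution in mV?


The resolution (LSB) of an ADC is Vref / 2^n.
LSB = 9.61 / 2^23
LSB = 9.61 / 8388608
LSB = 1.15e-06 V = 0.0011456 mV

0.0011456 mV


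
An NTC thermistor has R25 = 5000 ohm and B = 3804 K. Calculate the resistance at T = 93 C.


NTC thermistor equation: Rt = R25 * exp(B * (1/T - 1/T25)).
T in Kelvin: 366.15 K, T25 = 298.15 K
1/T - 1/T25 = 1/366.15 - 1/298.15 = -0.0006229
B * (1/T - 1/T25) = 3804 * -0.0006229 = -2.3695
Rt = 5000 * exp(-2.3695) = 467.6 ohm

467.6 ohm


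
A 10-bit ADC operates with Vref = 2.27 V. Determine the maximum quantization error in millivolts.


The maximum quantization error is +/- LSB/2.
LSB = Vref / 2^n = 2.27 / 1024 = 0.0022168 V
Max error = LSB / 2 = 0.0022168 / 2 = 0.0011084 V
Max error = 1.1084 mV

1.1084 mV


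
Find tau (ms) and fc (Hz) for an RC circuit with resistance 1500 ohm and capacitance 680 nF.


Time constant: tau = R * C.
tau = 1500 * 6.80e-07 = 0.00102 s
tau = 1.02 ms
Cutoff frequency: fc = 1 / (2*pi*R*C).
fc = 1 / (2*pi*0.00102) = 156.03 Hz

tau = 1.02 ms, fc = 156.03 Hz


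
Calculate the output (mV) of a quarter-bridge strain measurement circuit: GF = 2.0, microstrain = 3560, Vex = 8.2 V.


Quarter bridge output: Vout = (GF * epsilon * Vex) / 4.
Vout = (2.0 * 3560e-6 * 8.2) / 4
Vout = 0.058384 / 4 V
Vout = 0.014596 V = 14.596 mV

14.596 mV


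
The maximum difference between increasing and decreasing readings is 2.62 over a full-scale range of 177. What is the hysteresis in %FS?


Hysteresis = (max difference / full scale) * 100%.
H = (2.62 / 177) * 100
H = 1.48 %FS

1.48 %FS


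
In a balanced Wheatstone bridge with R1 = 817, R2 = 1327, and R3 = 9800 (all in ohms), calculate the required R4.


At balance: R1*R4 = R2*R3, so R4 = R2*R3/R1.
R4 = 1327 * 9800 / 817
R4 = 13004600 / 817
R4 = 15917.5 ohm

15917.5 ohm


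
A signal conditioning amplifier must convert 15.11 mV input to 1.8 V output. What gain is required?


Gain = Vout / Vin (converting to same units).
G = 1.8 V / 15.11 mV
G = 1800.0 mV / 15.11 mV
G = 119.13

119.13


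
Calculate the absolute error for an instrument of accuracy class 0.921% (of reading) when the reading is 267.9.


Absolute error = (accuracy% / 100) * reading.
Error = (0.921 / 100) * 267.9
Error = 0.00921 * 267.9
Error = 2.4674

2.4674


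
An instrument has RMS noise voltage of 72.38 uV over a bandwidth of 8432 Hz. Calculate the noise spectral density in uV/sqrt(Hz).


Noise spectral density = Vrms / sqrt(BW).
NSD = 72.38 / sqrt(8432)
NSD = 72.38 / 91.8259
NSD = 0.7882 uV/sqrt(Hz)

0.7882 uV/sqrt(Hz)


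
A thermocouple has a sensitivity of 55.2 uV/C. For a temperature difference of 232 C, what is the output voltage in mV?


The thermocouple output V = sensitivity * dT.
V = 55.2 uV/C * 232 C
V = 12806.4 uV
V = 12.806 mV

12.806 mV


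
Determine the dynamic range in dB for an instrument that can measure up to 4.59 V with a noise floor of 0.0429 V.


Dynamic range = 20 * log10(Vmax / Vnoise).
DR = 20 * log10(4.59 / 0.0429)
DR = 20 * log10(106.99)
DR = 40.59 dB

40.59 dB


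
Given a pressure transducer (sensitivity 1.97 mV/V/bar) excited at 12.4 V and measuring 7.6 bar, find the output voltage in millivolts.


Output = sensitivity * Vex * P.
Vout = 1.97 * 12.4 * 7.6
Vout = 24.428 * 7.6
Vout = 185.65 mV

185.65 mV


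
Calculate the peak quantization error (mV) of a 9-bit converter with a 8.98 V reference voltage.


The maximum quantization error is +/- LSB/2.
LSB = Vref / 2^n = 8.98 / 512 = 0.01753906 V
Max error = LSB / 2 = 0.01753906 / 2 = 0.00876953 V
Max error = 8.7695 mV

8.7695 mV


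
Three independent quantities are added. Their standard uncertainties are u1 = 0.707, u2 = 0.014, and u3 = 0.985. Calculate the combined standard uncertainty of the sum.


For a sum of independent quantities, uc = sqrt(u1^2 + u2^2 + u3^2).
uc = sqrt(0.707^2 + 0.014^2 + 0.985^2)
uc = sqrt(0.499849 + 0.000196 + 0.970225)
uc = 1.2125

1.2125


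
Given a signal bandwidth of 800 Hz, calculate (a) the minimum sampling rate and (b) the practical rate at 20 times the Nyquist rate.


By Nyquist theorem, fs_min = 2 * fmax.
fs_min = 2 * 800 = 1600 Hz
Practical rate = 20 * fs_min = 20 * 1600 = 32000 Hz

fs_min = 1600 Hz, fs_practical = 32000 Hz


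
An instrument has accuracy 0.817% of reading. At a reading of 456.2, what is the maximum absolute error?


Absolute error = (accuracy% / 100) * reading.
Error = (0.817 / 100) * 456.2
Error = 0.00817 * 456.2
Error = 3.7272

3.7272


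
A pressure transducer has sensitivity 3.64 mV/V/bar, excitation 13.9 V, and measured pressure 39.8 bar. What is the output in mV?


Output = sensitivity * Vex * P.
Vout = 3.64 * 13.9 * 39.8
Vout = 50.596 * 39.8
Vout = 2013.72 mV

2013.72 mV


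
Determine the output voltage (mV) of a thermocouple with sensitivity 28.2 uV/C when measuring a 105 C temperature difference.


The thermocouple output V = sensitivity * dT.
V = 28.2 uV/C * 105 C
V = 2961.0 uV
V = 2.961 mV

2.961 mV


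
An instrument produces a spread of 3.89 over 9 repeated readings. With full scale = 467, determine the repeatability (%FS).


Repeatability = (spread / full scale) * 100%.
R = (3.89 / 467) * 100
R = 0.833 %FS

0.833 %FS


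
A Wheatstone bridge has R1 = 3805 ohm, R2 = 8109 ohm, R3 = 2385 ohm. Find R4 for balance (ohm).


At balance: R1*R4 = R2*R3, so R4 = R2*R3/R1.
R4 = 8109 * 2385 / 3805
R4 = 19339965 / 3805
R4 = 5082.78 ohm

5082.78 ohm


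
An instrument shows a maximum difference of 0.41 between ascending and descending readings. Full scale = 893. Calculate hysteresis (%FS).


Hysteresis = (max difference / full scale) * 100%.
H = (0.41 / 893) * 100
H = 0.046 %FS

0.046 %FS


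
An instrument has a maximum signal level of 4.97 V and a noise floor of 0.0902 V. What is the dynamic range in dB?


Dynamic range = 20 * log10(Vmax / Vnoise).
DR = 20 * log10(4.97 / 0.0902)
DR = 20 * log10(55.1)
DR = 34.82 dB

34.82 dB


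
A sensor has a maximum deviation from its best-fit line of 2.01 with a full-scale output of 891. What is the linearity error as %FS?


Linearity error = (max deviation / full scale) * 100%.
Linearity = (2.01 / 891) * 100
Linearity = 0.226 %FS

0.226 %FS


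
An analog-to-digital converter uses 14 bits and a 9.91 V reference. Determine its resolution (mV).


The resolution (LSB) of an ADC is Vref / 2^n.
LSB = 9.91 / 2^14
LSB = 9.91 / 16384
LSB = 0.00060486 V = 0.6048584 mV

0.6048584 mV


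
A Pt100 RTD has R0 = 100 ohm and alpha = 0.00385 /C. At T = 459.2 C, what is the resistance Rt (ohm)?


The RTD equation: Rt = R0 * (1 + alpha * T).
Rt = 100 * (1 + 0.00385 * 459.2)
Rt = 100 * (1 + 1.76792)
Rt = 100 * 2.76792
Rt = 276.792 ohm

276.792 ohm


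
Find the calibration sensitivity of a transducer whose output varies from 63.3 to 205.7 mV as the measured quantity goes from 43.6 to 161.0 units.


Sensitivity = (y2 - y1) / (x2 - x1).
S = (205.7 - 63.3) / (161.0 - 43.6)
S = 142.4 / 117.4
S = 1.2129 mV/unit

1.2129 mV/unit


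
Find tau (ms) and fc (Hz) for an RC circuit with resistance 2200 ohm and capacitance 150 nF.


Time constant: tau = R * C.
tau = 2200 * 1.50e-07 = 0.00033 s
tau = 0.33 ms
Cutoff frequency: fc = 1 / (2*pi*R*C).
fc = 1 / (2*pi*0.00033) = 482.29 Hz

tau = 0.33 ms, fc = 482.29 Hz


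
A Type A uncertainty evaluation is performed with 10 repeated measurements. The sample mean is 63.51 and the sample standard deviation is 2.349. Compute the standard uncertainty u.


The standard uncertainty for Type A evaluation is u = s / sqrt(n).
u = 2.349 / sqrt(10)
u = 2.349 / 3.1623
u = 0.7428

0.7428


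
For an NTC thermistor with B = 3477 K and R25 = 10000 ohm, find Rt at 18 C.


NTC thermistor equation: Rt = R25 * exp(B * (1/T - 1/T25)).
T in Kelvin: 291.15 K, T25 = 298.15 K
1/T - 1/T25 = 1/291.15 - 1/298.15 = 8.064e-05
B * (1/T - 1/T25) = 3477 * 8.064e-05 = 0.2804
Rt = 10000 * exp(0.2804) = 13236.4 ohm

13236.4 ohm


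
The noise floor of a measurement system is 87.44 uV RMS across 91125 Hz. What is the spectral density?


Noise spectral density = Vrms / sqrt(BW).
NSD = 87.44 / sqrt(91125)
NSD = 87.44 / 301.8692
NSD = 0.2897 uV/sqrt(Hz)

0.2897 uV/sqrt(Hz)


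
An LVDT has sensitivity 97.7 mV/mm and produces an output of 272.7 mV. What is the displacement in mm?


Displacement = Vout / sensitivity.
d = 272.7 / 97.7
d = 2.791 mm

2.791 mm


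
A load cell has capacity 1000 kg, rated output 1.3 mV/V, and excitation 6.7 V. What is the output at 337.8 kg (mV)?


Vout = rated_output * Vex * (load / capacity).
Vout = 1.3 * 6.7 * (337.8 / 1000)
Vout = 1.3 * 6.7 * 0.3378
Vout = 2.942 mV

2.942 mV


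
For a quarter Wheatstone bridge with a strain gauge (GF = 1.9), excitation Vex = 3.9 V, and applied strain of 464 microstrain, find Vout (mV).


Quarter bridge output: Vout = (GF * epsilon * Vex) / 4.
Vout = (1.9 * 464e-6 * 3.9) / 4
Vout = 0.00343824 / 4 V
Vout = 0.00085956 V = 0.8596 mV

0.8596 mV


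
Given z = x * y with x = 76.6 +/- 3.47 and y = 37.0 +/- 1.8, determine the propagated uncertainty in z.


For a product z = x*y, the relative uncertainty is:
uz/z = sqrt((ux/x)^2 + (uy/y)^2)
Relative uncertainties: ux/x = 3.47/76.6 = 0.0453
uy/y = 1.8/37.0 = 0.048649
z = 76.6 * 37.0 = 2834.2
uz = 2834.2 * sqrt(0.0453^2 + 0.048649^2) = 188.401

188.401


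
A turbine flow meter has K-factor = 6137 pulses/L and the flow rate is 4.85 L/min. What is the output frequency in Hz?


Frequency = K * Q / 60 (converting L/min to L/s).
f = 6137 * 4.85 / 60
f = 29764.45 / 60
f = 496.07 Hz

496.07 Hz


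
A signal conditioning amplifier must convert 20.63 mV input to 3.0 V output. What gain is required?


Gain = Vout / Vin (converting to same units).
G = 3.0 V / 20.63 mV
G = 3000.0 mV / 20.63 mV
G = 145.42

145.42


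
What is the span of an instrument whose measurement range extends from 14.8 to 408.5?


Span = upper range - lower range.
Span = 408.5 - (14.8)
Span = 393.7

393.7


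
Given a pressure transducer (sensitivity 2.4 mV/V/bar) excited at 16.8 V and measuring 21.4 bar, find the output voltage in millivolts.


Output = sensitivity * Vex * P.
Vout = 2.4 * 16.8 * 21.4
Vout = 40.32 * 21.4
Vout = 862.85 mV

862.85 mV


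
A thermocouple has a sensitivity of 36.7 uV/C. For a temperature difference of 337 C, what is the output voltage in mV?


The thermocouple output V = sensitivity * dT.
V = 36.7 uV/C * 337 C
V = 12367.9 uV
V = 12.368 mV

12.368 mV


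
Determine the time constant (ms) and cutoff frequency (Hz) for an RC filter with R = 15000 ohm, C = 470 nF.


Time constant: tau = R * C.
tau = 15000 * 4.70e-07 = 0.00705 s
tau = 7.05 ms
Cutoff frequency: fc = 1 / (2*pi*R*C).
fc = 1 / (2*pi*0.00705) = 22.58 Hz

tau = 7.05 ms, fc = 22.58 Hz


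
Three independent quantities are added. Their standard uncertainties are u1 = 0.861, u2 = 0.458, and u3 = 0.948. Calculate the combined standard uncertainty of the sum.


For a sum of independent quantities, uc = sqrt(u1^2 + u2^2 + u3^2).
uc = sqrt(0.861^2 + 0.458^2 + 0.948^2)
uc = sqrt(0.741321 + 0.209764 + 0.898704)
uc = 1.3601

1.3601


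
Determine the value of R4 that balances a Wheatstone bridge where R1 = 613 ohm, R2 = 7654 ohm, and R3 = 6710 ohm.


At balance: R1*R4 = R2*R3, so R4 = R2*R3/R1.
R4 = 7654 * 6710 / 613
R4 = 51358340 / 613
R4 = 83781.96 ohm

83781.96 ohm


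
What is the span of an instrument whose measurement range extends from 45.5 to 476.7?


Span = upper range - lower range.
Span = 476.7 - (45.5)
Span = 431.2

431.2


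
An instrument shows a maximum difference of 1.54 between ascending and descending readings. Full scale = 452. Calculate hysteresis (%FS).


Hysteresis = (max difference / full scale) * 100%.
H = (1.54 / 452) * 100
H = 0.341 %FS

0.341 %FS


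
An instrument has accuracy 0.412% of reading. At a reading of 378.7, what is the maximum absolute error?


Absolute error = (accuracy% / 100) * reading.
Error = (0.412 / 100) * 378.7
Error = 0.00412 * 378.7
Error = 1.5602

1.5602


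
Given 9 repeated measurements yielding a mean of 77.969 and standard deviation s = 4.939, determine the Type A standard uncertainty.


The standard uncertainty for Type A evaluation is u = s / sqrt(n).
u = 4.939 / sqrt(9)
u = 4.939 / 3.0
u = 1.6463

1.6463


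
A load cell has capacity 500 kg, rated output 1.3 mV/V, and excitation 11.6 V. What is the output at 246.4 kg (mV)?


Vout = rated_output * Vex * (load / capacity).
Vout = 1.3 * 11.6 * (246.4 / 500)
Vout = 1.3 * 11.6 * 0.4928
Vout = 7.431 mV

7.431 mV


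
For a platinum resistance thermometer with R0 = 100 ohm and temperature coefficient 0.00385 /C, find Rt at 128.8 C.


The RTD equation: Rt = R0 * (1 + alpha * T).
Rt = 100 * (1 + 0.00385 * 128.8)
Rt = 100 * (1 + 0.49588)
Rt = 100 * 1.49588
Rt = 149.588 ohm

149.588 ohm


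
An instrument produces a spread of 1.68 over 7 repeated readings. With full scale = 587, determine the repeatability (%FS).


Repeatability = (spread / full scale) * 100%.
R = (1.68 / 587) * 100
R = 0.286 %FS

0.286 %FS


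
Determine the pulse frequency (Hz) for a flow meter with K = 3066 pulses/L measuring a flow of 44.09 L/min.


Frequency = K * Q / 60 (converting L/min to L/s).
f = 3066 * 44.09 / 60
f = 135179.94 / 60
f = 2253.0 Hz

2253.0 Hz


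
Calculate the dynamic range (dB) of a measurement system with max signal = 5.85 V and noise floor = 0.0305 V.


Dynamic range = 20 * log10(Vmax / Vnoise).
DR = 20 * log10(5.85 / 0.0305)
DR = 20 * log10(191.8)
DR = 45.66 dB

45.66 dB


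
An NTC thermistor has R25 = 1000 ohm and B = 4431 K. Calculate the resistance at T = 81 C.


NTC thermistor equation: Rt = R25 * exp(B * (1/T - 1/T25)).
T in Kelvin: 354.15 K, T25 = 298.15 K
1/T - 1/T25 = 1/354.15 - 1/298.15 = -0.00053035
B * (1/T - 1/T25) = 4431 * -0.00053035 = -2.35
Rt = 1000 * exp(-2.35) = 95.4 ohm

95.4 ohm


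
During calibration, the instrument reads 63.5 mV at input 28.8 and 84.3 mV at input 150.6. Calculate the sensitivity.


Sensitivity = (y2 - y1) / (x2 - x1).
S = (84.3 - 63.5) / (150.6 - 28.8)
S = 20.8 / 121.8
S = 0.1708 mV/unit

0.1708 mV/unit


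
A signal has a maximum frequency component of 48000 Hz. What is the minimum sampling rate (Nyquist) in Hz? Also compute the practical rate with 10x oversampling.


By Nyquist theorem, fs_min = 2 * fmax.
fs_min = 2 * 48000 = 96000 Hz
Practical rate = 10 * fs_min = 10 * 96000 = 960000 Hz

fs_min = 96000 Hz, fs_practical = 960000 Hz


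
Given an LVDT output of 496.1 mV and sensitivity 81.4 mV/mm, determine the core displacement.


Displacement = Vout / sensitivity.
d = 496.1 / 81.4
d = 6.095 mm

6.095 mm


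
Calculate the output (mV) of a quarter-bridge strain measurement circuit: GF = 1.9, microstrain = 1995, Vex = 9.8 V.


Quarter bridge output: Vout = (GF * epsilon * Vex) / 4.
Vout = (1.9 * 1995e-6 * 9.8) / 4
Vout = 0.0371469 / 4 V
Vout = 0.00928673 V = 9.2867 mV

9.2867 mV


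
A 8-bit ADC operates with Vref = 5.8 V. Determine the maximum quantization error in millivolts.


The maximum quantization error is +/- LSB/2.
LSB = Vref / 2^n = 5.8 / 256 = 0.02265625 V
Max error = LSB / 2 = 0.02265625 / 2 = 0.01132812 V
Max error = 11.3281 mV

11.3281 mV


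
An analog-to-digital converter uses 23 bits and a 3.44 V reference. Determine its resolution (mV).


The resolution (LSB) of an ADC is Vref / 2^n.
LSB = 3.44 / 2^23
LSB = 3.44 / 8388608
LSB = 4.1e-07 V = 0.00041008 mV

0.00041008 mV


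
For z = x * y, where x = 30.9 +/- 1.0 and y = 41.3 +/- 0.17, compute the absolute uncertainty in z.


For a product z = x*y, the relative uncertainty is:
uz/z = sqrt((ux/x)^2 + (uy/y)^2)
Relative uncertainties: ux/x = 1.0/30.9 = 0.032362
uy/y = 0.17/41.3 = 0.004116
z = 30.9 * 41.3 = 1276.2
uz = 1276.2 * sqrt(0.032362^2 + 0.004116^2) = 41.633

41.633


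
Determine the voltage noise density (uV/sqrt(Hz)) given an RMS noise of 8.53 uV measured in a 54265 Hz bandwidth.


Noise spectral density = Vrms / sqrt(BW).
NSD = 8.53 / sqrt(54265)
NSD = 8.53 / 232.9485
NSD = 0.0366 uV/sqrt(Hz)

0.0366 uV/sqrt(Hz)


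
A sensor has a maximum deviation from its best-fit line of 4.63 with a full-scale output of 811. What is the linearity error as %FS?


Linearity error = (max deviation / full scale) * 100%.
Linearity = (4.63 / 811) * 100
Linearity = 0.571 %FS

0.571 %FS


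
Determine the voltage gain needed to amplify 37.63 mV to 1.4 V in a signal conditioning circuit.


Gain = Vout / Vin (converting to same units).
G = 1.4 V / 37.63 mV
G = 1400.0 mV / 37.63 mV
G = 37.2

37.2


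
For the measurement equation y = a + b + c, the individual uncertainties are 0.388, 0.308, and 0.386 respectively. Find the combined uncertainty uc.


For a sum of independent quantities, uc = sqrt(u1^2 + u2^2 + u3^2).
uc = sqrt(0.388^2 + 0.308^2 + 0.386^2)
uc = sqrt(0.150544 + 0.094864 + 0.148996)
uc = 0.628

0.628


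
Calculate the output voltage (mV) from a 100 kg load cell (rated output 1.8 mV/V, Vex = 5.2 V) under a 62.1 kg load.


Vout = rated_output * Vex * (load / capacity).
Vout = 1.8 * 5.2 * (62.1 / 100)
Vout = 1.8 * 5.2 * 0.621
Vout = 5.813 mV

5.813 mV


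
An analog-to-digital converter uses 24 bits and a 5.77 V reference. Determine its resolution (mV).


The resolution (LSB) of an ADC is Vref / 2^n.
LSB = 5.77 / 2^24
LSB = 5.77 / 16777216
LSB = 3.4e-07 V = 0.00034392 mV

0.00034392 mV


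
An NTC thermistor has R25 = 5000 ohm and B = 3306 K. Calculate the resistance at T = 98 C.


NTC thermistor equation: Rt = R25 * exp(B * (1/T - 1/T25)).
T in Kelvin: 371.15 K, T25 = 298.15 K
1/T - 1/T25 = 1/371.15 - 1/298.15 = -0.00065969
B * (1/T - 1/T25) = 3306 * -0.00065969 = -2.1809
Rt = 5000 * exp(-2.1809) = 564.7 ohm

564.7 ohm


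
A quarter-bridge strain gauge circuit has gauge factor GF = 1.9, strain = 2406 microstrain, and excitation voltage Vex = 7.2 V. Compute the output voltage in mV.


Quarter bridge output: Vout = (GF * epsilon * Vex) / 4.
Vout = (1.9 * 2406e-6 * 7.2) / 4
Vout = 0.03291408 / 4 V
Vout = 0.00822852 V = 8.2285 mV

8.2285 mV


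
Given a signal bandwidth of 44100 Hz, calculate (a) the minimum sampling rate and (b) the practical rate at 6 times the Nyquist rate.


By Nyquist theorem, fs_min = 2 * fmax.
fs_min = 2 * 44100 = 88200 Hz
Practical rate = 6 * fs_min = 6 * 88200 = 529200 Hz

fs_min = 88200 Hz, fs_practical = 529200 Hz


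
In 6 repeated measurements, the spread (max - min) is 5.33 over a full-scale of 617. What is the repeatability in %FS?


Repeatability = (spread / full scale) * 100%.
R = (5.33 / 617) * 100
R = 0.864 %FS

0.864 %FS


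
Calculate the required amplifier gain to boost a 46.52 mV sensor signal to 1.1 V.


Gain = Vout / Vin (converting to same units).
G = 1.1 V / 46.52 mV
G = 1100.0 mV / 46.52 mV
G = 23.65

23.65


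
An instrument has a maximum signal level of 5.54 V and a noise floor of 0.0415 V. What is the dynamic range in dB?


Dynamic range = 20 * log10(Vmax / Vnoise).
DR = 20 * log10(5.54 / 0.0415)
DR = 20 * log10(133.49)
DR = 42.51 dB

42.51 dB


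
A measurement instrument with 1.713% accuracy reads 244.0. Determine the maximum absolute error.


Absolute error = (accuracy% / 100) * reading.
Error = (1.713 / 100) * 244.0
Error = 0.01713 * 244.0
Error = 4.1797

4.1797


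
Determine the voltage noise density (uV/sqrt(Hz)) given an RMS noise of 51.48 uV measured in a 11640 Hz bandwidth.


Noise spectral density = Vrms / sqrt(BW).
NSD = 51.48 / sqrt(11640)
NSD = 51.48 / 107.8888
NSD = 0.4772 uV/sqrt(Hz)

0.4772 uV/sqrt(Hz)


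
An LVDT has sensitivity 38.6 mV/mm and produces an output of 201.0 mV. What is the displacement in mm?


Displacement = Vout / sensitivity.
d = 201.0 / 38.6
d = 5.207 mm

5.207 mm


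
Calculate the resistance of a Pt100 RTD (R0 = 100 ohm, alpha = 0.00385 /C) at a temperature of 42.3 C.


The RTD equation: Rt = R0 * (1 + alpha * T).
Rt = 100 * (1 + 0.00385 * 42.3)
Rt = 100 * (1 + 0.162855)
Rt = 100 * 1.162855
Rt = 116.285 ohm

116.285 ohm


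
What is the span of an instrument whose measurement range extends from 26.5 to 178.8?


Span = upper range - lower range.
Span = 178.8 - (26.5)
Span = 152.3

152.3


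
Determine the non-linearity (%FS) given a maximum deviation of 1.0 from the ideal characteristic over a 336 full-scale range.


Linearity error = (max deviation / full scale) * 100%.
Linearity = (1.0 / 336) * 100
Linearity = 0.298 %FS

0.298 %FS


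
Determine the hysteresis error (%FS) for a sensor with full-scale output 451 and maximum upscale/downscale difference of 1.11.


Hysteresis = (max difference / full scale) * 100%.
H = (1.11 / 451) * 100
H = 0.246 %FS

0.246 %FS


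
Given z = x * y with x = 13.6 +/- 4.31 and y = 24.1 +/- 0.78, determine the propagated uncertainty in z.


For a product z = x*y, the relative uncertainty is:
uz/z = sqrt((ux/x)^2 + (uy/y)^2)
Relative uncertainties: ux/x = 4.31/13.6 = 0.316912
uy/y = 0.78/24.1 = 0.032365
z = 13.6 * 24.1 = 327.8
uz = 327.8 * sqrt(0.316912^2 + 0.032365^2) = 104.411

104.411


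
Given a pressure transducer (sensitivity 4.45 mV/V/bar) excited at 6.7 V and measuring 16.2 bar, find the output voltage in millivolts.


Output = sensitivity * Vex * P.
Vout = 4.45 * 6.7 * 16.2
Vout = 29.815 * 16.2
Vout = 483.0 mV

483.0 mV


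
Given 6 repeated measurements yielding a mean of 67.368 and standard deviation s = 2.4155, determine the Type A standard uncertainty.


The standard uncertainty for Type A evaluation is u = s / sqrt(n).
u = 2.4155 / sqrt(6)
u = 2.4155 / 2.4495
u = 0.9861

0.9861


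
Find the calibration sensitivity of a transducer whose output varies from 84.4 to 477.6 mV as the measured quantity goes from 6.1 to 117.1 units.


Sensitivity = (y2 - y1) / (x2 - x1).
S = (477.6 - 84.4) / (117.1 - 6.1)
S = 393.2 / 111.0
S = 3.5423 mV/unit

3.5423 mV/unit


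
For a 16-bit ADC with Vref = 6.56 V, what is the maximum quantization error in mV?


The maximum quantization error is +/- LSB/2.
LSB = Vref / 2^n = 6.56 / 65536 = 0.0001001 V
Max error = LSB / 2 = 0.0001001 / 2 = 5.005e-05 V
Max error = 0.05 mV

0.05 mV


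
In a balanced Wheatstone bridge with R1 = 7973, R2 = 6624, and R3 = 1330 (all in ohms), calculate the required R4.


At balance: R1*R4 = R2*R3, so R4 = R2*R3/R1.
R4 = 6624 * 1330 / 7973
R4 = 8809920 / 7973
R4 = 1104.97 ohm

1104.97 ohm


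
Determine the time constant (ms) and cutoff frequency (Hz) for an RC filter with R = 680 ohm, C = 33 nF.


Time constant: tau = R * C.
tau = 680 * 3.30e-08 = 2.244e-05 s
tau = 0.0224 ms
Cutoff frequency: fc = 1 / (2*pi*R*C).
fc = 1 / (2*pi*2.244e-05) = 7092.47 Hz

tau = 0.0224 ms, fc = 7092.47 Hz


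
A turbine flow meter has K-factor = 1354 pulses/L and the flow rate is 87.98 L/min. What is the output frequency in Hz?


Frequency = K * Q / 60 (converting L/min to L/s).
f = 1354 * 87.98 / 60
f = 119124.92 / 60
f = 1985.42 Hz

1985.42 Hz


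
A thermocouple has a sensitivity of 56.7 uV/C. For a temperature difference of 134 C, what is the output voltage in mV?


The thermocouple output V = sensitivity * dT.
V = 56.7 uV/C * 134 C
V = 7597.8 uV
V = 7.598 mV

7.598 mV


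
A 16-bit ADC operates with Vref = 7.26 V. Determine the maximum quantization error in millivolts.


The maximum quantization error is +/- LSB/2.
LSB = Vref / 2^n = 7.26 / 65536 = 0.00011078 V
Max error = LSB / 2 = 0.00011078 / 2 = 5.539e-05 V
Max error = 0.0554 mV

0.0554 mV


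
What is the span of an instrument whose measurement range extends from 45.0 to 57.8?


Span = upper range - lower range.
Span = 57.8 - (45.0)
Span = 12.8

12.8


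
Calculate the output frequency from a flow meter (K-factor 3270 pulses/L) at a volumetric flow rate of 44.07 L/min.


Frequency = K * Q / 60 (converting L/min to L/s).
f = 3270 * 44.07 / 60
f = 144108.9 / 60
f = 2401.82 Hz

2401.82 Hz


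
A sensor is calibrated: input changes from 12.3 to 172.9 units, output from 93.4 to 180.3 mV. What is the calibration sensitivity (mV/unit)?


Sensitivity = (y2 - y1) / (x2 - x1).
S = (180.3 - 93.4) / (172.9 - 12.3)
S = 86.9 / 160.6
S = 0.5411 mV/unit

0.5411 mV/unit


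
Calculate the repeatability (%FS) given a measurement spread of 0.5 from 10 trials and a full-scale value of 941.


Repeatability = (spread / full scale) * 100%.
R = (0.5 / 941) * 100
R = 0.053 %FS

0.053 %FS


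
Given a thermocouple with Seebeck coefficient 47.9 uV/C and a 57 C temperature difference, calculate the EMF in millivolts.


The thermocouple output V = sensitivity * dT.
V = 47.9 uV/C * 57 C
V = 2730.3 uV
V = 2.73 mV

2.73 mV
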